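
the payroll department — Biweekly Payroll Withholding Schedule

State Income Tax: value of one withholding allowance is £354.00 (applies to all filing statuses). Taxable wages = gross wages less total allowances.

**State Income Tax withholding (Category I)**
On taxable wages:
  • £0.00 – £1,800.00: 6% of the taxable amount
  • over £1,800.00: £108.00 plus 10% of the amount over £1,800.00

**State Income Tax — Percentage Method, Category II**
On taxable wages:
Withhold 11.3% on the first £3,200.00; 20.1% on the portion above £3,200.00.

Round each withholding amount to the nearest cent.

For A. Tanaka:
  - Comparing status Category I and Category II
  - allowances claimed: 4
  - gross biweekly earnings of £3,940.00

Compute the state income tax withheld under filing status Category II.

£285.21

State Income Tax (Category II): taxable = £3,940.00 − 4×£354.00 = £2,524.00
  11.3% × £2,524.00 = £285.21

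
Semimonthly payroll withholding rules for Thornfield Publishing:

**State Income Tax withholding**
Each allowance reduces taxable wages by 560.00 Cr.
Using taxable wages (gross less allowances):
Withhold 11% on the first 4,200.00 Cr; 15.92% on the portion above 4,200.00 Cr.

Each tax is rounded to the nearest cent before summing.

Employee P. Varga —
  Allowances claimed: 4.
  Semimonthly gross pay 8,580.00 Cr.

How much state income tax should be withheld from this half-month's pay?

802.69 Cr

State Income Tax: taxable = 8,580.00 Cr − 4×560.00 Cr = 6,340.00 Cr
  462.00 Cr + 15.92% × (6,340.00 Cr − 4,200.00 Cr) = 462.00 Cr + 15.92% × 2,140.00 Cr = 802.69 Cr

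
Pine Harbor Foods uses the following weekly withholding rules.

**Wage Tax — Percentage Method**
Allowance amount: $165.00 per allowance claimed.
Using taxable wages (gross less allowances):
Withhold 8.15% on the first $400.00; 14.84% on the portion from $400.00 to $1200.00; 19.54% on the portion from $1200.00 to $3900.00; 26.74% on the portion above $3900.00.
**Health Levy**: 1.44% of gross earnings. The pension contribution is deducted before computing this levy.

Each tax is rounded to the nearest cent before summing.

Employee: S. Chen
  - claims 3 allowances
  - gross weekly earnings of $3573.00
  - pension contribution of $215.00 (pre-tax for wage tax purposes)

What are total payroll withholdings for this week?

$524.63

Wage Tax: taxable = $3573.00 − $215.00 − 3×$165.00 = $2863.00
  $151.32 + 19.54% × ($2863.00 − $1200.00) = $151.32 + 19.54% × $1663.00 = $476.27
Health Levy: 1.44% × $3358.00 = $48.36
Total: $476.27 + $48.36 = $524.63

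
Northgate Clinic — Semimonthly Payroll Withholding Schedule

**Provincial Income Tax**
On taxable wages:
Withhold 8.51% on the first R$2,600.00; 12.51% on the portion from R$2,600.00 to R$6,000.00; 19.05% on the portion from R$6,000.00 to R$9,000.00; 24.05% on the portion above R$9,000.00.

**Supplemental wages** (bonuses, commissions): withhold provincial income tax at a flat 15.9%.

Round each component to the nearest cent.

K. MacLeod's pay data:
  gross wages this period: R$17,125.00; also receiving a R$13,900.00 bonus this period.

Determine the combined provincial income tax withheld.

R$5,382.26

Provincial Income Tax: taxable = R$17,125.00
  R$1,218.10 + 24.05% × (R$17,125.00 − R$9,000.00) = R$1,218.10 + 24.05% × R$8,125.00 = R$3,172.16
Supplemental (15.9% flat on bonus): 15.9% × R$13,900.00 = R$2,210.10
Total provincial income tax: R$3,172.16 + R$2,210.10 = R$5,382.26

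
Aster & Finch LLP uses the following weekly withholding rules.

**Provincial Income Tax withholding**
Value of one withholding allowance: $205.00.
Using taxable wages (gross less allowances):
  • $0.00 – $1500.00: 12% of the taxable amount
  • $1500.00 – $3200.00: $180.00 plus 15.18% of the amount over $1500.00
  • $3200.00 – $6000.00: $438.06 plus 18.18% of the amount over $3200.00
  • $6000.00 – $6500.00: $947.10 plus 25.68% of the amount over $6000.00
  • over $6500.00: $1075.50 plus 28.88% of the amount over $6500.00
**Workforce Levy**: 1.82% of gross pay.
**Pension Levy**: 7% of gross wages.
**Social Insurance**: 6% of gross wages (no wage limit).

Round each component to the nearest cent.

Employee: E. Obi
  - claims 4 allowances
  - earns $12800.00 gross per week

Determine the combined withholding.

$4555.08

Provincial Income Tax: taxable = $12800.00 − 4×$205.00 = $11980.00
  $1075.50 + 28.88% × ($11980.00 − $6500.00) = $1075.50 + 28.88% × $5480.00 = $2658.12
Workforce Levy: 1.82% × $12800.00 = $232.96
Pension Levy: 7% × $12800.00 = $896.00
Social Insurance: 6% × $12800.00 = $768.00
Total: $2658.12 + $232.96 + $896.00 + $768.00 = $4555.08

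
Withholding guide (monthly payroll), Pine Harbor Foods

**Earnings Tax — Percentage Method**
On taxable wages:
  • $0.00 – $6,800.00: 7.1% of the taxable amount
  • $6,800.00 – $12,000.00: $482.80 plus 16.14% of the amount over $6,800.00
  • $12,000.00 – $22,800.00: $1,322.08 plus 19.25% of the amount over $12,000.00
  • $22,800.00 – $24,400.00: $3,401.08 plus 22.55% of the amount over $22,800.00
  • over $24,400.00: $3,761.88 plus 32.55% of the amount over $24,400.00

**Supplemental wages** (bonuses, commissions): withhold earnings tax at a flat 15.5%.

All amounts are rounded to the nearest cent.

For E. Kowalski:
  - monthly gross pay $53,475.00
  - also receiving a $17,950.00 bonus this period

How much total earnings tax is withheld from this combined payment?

Earnings Tax: taxable = $53,475.00
  $3,761.88 + 32.55% × ($53,475.00 − $24,400.00) = $3,761.88 + 32.55% × $29,075.00 = $13,225.79
Supplemental (15.5% flat on bonus): 15.5% × $17,950.00 = $2,782.25
Total earnings tax: $13,225.79 + $2,782.25 = $16,008.04

$16,008.04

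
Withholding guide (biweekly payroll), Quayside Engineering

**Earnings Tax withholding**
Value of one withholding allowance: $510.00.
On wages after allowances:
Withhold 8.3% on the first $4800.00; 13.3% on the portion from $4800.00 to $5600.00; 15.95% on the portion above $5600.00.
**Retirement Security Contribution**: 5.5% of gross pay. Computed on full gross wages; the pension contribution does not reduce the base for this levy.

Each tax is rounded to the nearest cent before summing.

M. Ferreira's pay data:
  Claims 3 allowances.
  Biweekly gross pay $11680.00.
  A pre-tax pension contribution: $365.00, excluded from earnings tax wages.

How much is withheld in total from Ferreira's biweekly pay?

Earnings Tax: taxable = $11680.00 − $365.00 − 3×$510.00 = $9785.00
  $504.80 + 15.95% × ($9785.00 − $5600.00) = $504.80 + 15.95% × $4185.00 = $1172.31
Retirement Security Contribution: 5.5% × $11680.00 = $642.40
Total: $1172.31 + $642.40 = $1814.71

$1814.71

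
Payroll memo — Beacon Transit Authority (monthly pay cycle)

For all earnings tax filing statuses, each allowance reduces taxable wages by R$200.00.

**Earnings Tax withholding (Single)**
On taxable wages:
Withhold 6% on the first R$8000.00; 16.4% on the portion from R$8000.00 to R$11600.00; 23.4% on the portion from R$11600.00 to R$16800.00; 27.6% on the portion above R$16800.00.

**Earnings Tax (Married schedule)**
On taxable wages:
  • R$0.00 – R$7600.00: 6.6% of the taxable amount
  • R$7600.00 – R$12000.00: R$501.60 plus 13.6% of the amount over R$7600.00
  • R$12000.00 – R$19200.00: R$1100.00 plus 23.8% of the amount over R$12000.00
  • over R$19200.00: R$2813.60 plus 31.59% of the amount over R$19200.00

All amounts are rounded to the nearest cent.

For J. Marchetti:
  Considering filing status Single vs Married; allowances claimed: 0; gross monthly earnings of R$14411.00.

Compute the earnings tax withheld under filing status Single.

Earnings Tax (Single): taxable = R$14411.00
  R$1070.40 + 23.4% × (R$14411.00 − R$11600.00) = R$1070.40 + 23.4% × R$2811.00 = R$1728.17

R$1728.17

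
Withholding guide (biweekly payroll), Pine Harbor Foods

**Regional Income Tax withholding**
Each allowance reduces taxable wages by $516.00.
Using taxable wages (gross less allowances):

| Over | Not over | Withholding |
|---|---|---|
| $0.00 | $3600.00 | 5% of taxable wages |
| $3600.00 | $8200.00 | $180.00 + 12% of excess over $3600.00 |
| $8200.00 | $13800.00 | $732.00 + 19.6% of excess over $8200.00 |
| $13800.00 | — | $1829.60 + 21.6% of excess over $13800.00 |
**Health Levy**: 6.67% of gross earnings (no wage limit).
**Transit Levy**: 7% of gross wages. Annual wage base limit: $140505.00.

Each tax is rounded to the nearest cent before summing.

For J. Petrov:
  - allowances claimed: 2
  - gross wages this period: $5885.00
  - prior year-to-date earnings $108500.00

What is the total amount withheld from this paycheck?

Regional Income Tax: taxable = $5885.00 − 2×$516.00 = $4853.00
  $180.00 + 12% × ($4853.00 − $3600.00) = $180.00 + 12% × $1253.00 = $330.36
Health Levy: 6.67% × $5885.00 = $392.53
Transit Levy: 7% × $5885.00 = $411.95
Total: $330.36 + $392.53 + $411.95 = $1134.84

$1134.84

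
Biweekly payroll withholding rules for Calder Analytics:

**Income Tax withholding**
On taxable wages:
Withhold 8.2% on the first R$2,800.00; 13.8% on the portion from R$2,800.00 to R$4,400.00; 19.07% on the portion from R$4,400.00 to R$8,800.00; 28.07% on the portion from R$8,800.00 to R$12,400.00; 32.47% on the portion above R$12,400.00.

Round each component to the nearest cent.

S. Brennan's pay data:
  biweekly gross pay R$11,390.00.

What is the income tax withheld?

Income Tax: taxable = R$11,390.00
  R$1,289.48 + 28.07% × (R$11,390.00 − R$8,800.00) = R$1,289.48 + 28.07% × R$2,590.00 = R$2,016.49

R$2,016.49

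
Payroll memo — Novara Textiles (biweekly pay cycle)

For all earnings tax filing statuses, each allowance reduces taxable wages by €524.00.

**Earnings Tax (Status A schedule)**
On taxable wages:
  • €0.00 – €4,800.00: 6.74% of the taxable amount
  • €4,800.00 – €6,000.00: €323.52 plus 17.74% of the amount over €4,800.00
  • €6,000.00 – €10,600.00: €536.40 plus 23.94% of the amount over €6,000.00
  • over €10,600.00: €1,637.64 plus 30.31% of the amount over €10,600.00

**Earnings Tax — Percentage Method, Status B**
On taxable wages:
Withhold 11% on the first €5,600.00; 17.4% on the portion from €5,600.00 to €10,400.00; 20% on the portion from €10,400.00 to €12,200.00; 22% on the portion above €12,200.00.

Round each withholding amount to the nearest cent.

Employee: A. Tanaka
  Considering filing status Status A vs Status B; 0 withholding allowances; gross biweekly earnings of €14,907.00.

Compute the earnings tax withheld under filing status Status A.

€2,943.09

Earnings Tax (Status A): taxable = €14,907.00
  €1,637.64 + 30.31% × (€14,907.00 − €10,600.00) = €1,637.64 + 30.31% × €4,307.00 = €2,943.09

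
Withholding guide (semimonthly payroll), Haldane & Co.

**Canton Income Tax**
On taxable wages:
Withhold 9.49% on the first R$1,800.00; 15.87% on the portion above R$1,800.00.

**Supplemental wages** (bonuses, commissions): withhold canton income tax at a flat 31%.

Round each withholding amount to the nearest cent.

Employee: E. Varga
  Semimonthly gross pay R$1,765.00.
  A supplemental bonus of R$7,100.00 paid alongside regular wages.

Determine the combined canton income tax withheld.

R$2,368.50

Canton Income Tax: taxable = R$1,765.00
  9.49% × R$1,765.00 = R$167.50
Supplemental (31% flat on bonus): 31% × R$7,100.00 = R$2,201.00
Total canton income tax: R$167.50 + R$2,201.00 = R$2,368.50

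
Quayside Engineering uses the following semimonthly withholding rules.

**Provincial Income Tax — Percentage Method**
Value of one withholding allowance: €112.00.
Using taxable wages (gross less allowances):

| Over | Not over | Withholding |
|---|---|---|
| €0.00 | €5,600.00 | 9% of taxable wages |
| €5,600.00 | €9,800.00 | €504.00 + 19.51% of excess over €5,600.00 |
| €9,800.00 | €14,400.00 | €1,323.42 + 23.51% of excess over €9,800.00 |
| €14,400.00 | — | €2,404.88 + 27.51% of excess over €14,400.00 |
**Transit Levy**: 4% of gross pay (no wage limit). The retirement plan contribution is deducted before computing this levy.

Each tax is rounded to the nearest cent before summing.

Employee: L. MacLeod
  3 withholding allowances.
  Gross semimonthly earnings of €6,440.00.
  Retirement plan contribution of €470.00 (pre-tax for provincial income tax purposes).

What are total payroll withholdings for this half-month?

Provincial Income Tax: taxable = €6,440.00 − €470.00 − 3×€112.00 = €5,634.00
  €504.00 + 19.51% × (€5,634.00 − €5,600.00) = €504.00 + 19.51% × €34.00 = €510.63
Transit Levy: 4% × €5,970.00 = €238.80
Total: €510.63 + €238.80 = €749.43

€749.43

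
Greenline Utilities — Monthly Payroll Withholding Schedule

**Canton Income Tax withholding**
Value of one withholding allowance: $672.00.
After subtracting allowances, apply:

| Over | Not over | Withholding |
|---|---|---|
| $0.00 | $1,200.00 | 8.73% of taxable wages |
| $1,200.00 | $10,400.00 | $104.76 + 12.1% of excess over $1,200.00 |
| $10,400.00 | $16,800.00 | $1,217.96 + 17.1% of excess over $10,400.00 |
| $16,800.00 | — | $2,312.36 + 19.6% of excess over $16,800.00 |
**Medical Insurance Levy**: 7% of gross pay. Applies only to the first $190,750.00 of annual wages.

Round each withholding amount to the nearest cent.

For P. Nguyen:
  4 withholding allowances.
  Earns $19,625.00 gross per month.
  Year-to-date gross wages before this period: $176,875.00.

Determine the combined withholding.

$3,310.46

Canton Income Tax: taxable = $19,625.00 − 4×$672.00 = $16,937.00
  $2,312.36 + 19.6% × ($16,937.00 − $16,800.00) = $2,312.36 + 19.6% × $137.00 = $2,339.21
Medical Insurance Levy: cap $190,750.00 − YTD $176,875.00 = $13,875.00 subject; 7% × $13,875.00 = $971.25
Total: $2,339.21 + $971.25 = $3,310.46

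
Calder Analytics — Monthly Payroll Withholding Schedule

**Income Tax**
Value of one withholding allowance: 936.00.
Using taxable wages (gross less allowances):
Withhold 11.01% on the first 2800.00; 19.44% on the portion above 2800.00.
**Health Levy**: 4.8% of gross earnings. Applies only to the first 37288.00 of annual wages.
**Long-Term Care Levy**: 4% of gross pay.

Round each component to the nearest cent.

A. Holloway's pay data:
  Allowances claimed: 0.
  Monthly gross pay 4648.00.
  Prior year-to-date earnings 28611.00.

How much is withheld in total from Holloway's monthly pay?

Income Tax: taxable = 4648.00
  308.28 + 19.44% × (4648.00 − 2800.00) = 308.28 + 19.44% × 1848.00 = 667.53
Health Levy: 4.8% × 4648.00 = 223.10
Long-Term Care Levy: 4% × 4648.00 = 185.92
Total: 667.53 + 223.10 + 185.92 = 1076.55

1076.55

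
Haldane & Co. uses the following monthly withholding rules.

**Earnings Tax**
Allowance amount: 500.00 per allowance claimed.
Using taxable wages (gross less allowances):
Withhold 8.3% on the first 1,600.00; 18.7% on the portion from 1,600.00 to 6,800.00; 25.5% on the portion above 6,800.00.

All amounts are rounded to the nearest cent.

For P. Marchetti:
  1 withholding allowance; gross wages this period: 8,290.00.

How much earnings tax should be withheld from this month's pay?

1,357.65

Earnings Tax: taxable = 8,290.00 − 1×500.00 = 7,790.00
  1,105.20 + 25.5% × (7,790.00 − 6,800.00) = 1,105.20 + 25.5% × 990.00 = 1,357.65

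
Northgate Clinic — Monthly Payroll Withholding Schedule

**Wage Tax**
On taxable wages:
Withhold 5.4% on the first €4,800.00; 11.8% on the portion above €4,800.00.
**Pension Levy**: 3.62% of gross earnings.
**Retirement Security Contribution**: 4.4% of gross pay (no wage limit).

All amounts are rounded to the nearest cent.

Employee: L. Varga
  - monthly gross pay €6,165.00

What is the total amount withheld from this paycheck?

€914.70

Wage Tax: taxable = €6,165.00
  €259.20 + 11.8% × (€6,165.00 − €4,800.00) = €259.20 + 11.8% × €1,365.00 = €420.27
Pension Levy: 3.62% × €6,165.00 = €223.17
Retirement Security Contribution: 4.4% × €6,165.00 = €271.26
Total: €420.27 + €223.17 + €271.26 = €914.70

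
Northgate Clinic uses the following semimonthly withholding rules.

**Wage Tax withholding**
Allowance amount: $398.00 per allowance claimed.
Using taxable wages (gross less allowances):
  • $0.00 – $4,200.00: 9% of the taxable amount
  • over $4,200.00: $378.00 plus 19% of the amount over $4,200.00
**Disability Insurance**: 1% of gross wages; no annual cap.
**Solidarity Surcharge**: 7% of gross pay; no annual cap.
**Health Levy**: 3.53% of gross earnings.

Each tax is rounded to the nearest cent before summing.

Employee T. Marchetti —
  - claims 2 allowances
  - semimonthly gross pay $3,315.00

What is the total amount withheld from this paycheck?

Wage Tax: taxable = $3,315.00 − 2×$398.00 = $2,519.00
  9% × $2,519.00 = $226.71
Disability Insurance: 1% × $3,315.00 = $33.15
Solidarity Surcharge: 7% × $3,315.00 = $232.05
Health Levy: 3.53% × $3,315.00 = $117.02
Total: $226.71 + $33.15 + $232.05 + $117.02 = $608.93

$608.93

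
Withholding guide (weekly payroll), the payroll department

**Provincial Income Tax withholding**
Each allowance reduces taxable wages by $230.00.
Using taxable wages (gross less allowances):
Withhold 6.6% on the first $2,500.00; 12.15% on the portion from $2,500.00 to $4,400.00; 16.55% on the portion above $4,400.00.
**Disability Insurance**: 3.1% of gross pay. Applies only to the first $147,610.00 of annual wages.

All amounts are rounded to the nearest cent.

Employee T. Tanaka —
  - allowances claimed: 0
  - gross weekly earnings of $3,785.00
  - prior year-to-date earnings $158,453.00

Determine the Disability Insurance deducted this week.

$0.00

Disability Insurance: YTD $158,453.00 ≥ cap $147,610.00 → $0.00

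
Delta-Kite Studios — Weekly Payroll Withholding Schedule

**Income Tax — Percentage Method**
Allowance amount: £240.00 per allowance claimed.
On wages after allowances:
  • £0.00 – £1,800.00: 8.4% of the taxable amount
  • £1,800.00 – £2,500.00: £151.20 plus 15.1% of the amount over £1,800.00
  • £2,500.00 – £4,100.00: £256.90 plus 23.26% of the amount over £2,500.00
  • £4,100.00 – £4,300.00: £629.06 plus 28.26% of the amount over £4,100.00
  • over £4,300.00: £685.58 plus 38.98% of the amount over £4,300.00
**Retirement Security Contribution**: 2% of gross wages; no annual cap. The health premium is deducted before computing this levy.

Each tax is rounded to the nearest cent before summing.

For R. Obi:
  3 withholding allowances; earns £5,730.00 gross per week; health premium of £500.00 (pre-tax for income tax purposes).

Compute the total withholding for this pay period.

Income Tax: taxable = £5,730.00 − £500.00 − 3×£240.00 = £4,510.00
  £685.58 + 38.98% × (£4,510.00 − £4,300.00) = £685.58 + 38.98% × £210.00 = £767.44
Retirement Security Contribution: 2% × £5,230.00 = £104.60
Total: £767.44 + £104.60 = £872.04

£872.04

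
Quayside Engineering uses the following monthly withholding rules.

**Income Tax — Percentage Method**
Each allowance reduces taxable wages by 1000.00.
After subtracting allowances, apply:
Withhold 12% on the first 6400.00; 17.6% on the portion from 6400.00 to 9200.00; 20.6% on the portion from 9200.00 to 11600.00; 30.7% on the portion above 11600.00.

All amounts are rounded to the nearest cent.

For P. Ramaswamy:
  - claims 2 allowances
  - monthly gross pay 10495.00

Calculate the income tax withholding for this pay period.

1136.72

Income Tax: taxable = 10495.00 − 2×1000.00 = 8495.00
  768.00 + 17.6% × (8495.00 − 6400.00) = 768.00 + 17.6% × 2095.00 = 1136.72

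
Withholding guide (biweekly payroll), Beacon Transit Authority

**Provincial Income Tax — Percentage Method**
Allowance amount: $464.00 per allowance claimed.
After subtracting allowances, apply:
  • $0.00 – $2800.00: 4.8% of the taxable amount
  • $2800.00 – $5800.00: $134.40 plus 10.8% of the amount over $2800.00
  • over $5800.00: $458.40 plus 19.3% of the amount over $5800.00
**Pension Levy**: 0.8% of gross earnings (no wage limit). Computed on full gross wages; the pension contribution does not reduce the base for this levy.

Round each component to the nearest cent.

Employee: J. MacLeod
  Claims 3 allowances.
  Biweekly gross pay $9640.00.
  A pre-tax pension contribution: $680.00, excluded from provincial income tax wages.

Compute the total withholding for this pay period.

$876.74

Provincial Income Tax: taxable = $9640.00 − $680.00 − 3×$464.00 = $7568.00
  $458.40 + 19.3% × ($7568.00 − $5800.00) = $458.40 + 19.3% × $1768.00 = $799.62
Pension Levy: 0.8% × $9640.00 = $77.12
Total: $799.62 + $77.12 = $876.74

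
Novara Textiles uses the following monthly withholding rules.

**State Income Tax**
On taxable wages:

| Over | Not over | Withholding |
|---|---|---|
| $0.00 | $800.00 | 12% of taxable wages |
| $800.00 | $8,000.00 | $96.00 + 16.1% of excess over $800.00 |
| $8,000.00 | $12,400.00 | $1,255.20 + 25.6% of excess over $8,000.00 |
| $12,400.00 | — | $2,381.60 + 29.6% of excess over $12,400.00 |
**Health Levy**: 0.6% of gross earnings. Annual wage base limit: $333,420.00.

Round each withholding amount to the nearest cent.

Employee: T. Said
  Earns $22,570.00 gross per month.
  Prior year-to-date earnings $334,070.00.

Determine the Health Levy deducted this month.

$0.00

Health Levy: YTD $334,070.00 ≥ cap $333,420.00 → $0.00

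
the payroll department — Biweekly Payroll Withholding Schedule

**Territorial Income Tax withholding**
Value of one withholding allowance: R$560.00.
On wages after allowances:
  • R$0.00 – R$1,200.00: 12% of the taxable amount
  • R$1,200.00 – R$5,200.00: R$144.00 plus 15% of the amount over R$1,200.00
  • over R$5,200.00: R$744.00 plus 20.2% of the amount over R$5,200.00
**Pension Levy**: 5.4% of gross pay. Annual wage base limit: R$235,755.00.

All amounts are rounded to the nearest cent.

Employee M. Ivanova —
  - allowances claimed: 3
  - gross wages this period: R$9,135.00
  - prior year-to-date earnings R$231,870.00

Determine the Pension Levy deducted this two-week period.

R$209.79

Pension Levy: cap R$235,755.00 − YTD R$231,870.00 = R$3,885.00 subject; 5.4% × R$3,885.00 = R$209.79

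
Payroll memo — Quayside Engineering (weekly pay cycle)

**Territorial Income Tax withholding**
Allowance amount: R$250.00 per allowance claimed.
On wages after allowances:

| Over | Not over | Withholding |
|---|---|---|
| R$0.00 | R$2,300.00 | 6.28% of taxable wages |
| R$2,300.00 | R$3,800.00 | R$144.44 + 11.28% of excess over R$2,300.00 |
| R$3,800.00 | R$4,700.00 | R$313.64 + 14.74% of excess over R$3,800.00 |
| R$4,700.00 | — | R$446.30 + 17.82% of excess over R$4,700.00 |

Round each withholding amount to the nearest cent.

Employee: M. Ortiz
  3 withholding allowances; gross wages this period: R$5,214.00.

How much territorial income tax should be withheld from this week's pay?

R$411.51

Territorial Income Tax: taxable = R$5,214.00 − 3×R$250.00 = R$4,464.00
  R$313.64 + 14.74% × (R$4,464.00 − R$3,800.00) = R$313.64 + 14.74% × R$664.00 = R$411.51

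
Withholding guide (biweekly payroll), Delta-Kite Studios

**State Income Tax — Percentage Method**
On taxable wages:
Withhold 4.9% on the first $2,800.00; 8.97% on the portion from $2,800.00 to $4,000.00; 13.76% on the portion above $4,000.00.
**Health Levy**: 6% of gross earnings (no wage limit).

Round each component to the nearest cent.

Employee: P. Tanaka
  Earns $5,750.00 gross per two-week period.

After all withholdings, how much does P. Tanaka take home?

$4,919.36

State Income Tax: taxable = $5,750.00
  $244.84 + 13.76% × ($5,750.00 − $4,000.00) = $244.84 + 13.76% × $1,750.00 = $485.64
Health Levy: 6% × $5,750.00 = $345.00
Total withheld: $485.64 + $345.00 = $830.64
Net pay: $5,750.00 − $830.64 = $4,919.36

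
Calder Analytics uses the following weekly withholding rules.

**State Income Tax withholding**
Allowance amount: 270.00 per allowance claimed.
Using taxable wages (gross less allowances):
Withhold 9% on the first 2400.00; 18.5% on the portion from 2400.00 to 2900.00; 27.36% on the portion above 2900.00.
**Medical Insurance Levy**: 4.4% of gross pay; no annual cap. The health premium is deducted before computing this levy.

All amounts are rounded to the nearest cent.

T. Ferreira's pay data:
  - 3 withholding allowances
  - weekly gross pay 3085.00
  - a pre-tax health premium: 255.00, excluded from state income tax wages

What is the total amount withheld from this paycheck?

State Income Tax: taxable = 3085.00 − 255.00 − 3×270.00 = 2020.00
  9% × 2020.00 = 181.80
Medical Insurance Levy: 4.4% × 2830.00 = 124.52
Total: 181.80 + 124.52 = 306.32

306.32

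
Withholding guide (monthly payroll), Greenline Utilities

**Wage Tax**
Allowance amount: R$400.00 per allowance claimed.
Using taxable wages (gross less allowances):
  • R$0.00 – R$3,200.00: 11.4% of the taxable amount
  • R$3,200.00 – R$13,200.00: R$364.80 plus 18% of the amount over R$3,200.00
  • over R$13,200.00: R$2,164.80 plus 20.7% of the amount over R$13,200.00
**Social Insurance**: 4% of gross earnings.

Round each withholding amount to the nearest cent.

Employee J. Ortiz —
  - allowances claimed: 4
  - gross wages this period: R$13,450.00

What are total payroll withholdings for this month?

R$2,459.80

Wage Tax: taxable = R$13,450.00 − 4×R$400.00 = R$11,850.00
  R$364.80 + 18% × (R$11,850.00 − R$3,200.00) = R$364.80 + 18% × R$8,650.00 = R$1,921.80
Social Insurance: 4% × R$13,450.00 = R$538.00
Total: R$1,921.80 + R$538.00 = R$2,459.80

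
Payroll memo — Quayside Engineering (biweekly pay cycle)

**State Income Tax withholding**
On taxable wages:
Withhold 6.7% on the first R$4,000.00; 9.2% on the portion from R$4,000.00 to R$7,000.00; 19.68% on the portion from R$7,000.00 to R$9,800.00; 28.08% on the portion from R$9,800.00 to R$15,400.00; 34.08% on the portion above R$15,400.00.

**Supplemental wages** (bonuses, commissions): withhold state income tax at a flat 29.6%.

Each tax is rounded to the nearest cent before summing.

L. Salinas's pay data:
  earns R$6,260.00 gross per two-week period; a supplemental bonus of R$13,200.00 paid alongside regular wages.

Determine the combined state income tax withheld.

R$4,383.12

State Income Tax: taxable = R$6,260.00
  R$268.00 + 9.2% × (R$6,260.00 − R$4,000.00) = R$268.00 + 9.2% × R$2,260.00 = R$475.92
Supplemental (29.6% flat on bonus): 29.6% × R$13,200.00 = R$3,907.20
Total state income tax: R$475.92 + R$3,907.20 = R$4,383.12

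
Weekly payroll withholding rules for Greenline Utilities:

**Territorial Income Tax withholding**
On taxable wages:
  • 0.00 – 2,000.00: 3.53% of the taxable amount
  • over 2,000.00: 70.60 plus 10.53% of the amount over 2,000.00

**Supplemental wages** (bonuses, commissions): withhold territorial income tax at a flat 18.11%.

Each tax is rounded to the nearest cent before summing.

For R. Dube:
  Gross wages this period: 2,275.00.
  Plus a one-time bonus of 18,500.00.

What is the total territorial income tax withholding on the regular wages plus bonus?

Territorial Income Tax: taxable = 2,275.00
  70.60 + 10.53% × (2,275.00 − 2,000.00) = 70.60 + 10.53% × 275.00 = 99.56
Supplemental (18.11% flat on bonus): 18.11% × 18,500.00 = 3,350.35
Total territorial income tax: 99.56 + 3,350.35 = 3,449.91

3,449.91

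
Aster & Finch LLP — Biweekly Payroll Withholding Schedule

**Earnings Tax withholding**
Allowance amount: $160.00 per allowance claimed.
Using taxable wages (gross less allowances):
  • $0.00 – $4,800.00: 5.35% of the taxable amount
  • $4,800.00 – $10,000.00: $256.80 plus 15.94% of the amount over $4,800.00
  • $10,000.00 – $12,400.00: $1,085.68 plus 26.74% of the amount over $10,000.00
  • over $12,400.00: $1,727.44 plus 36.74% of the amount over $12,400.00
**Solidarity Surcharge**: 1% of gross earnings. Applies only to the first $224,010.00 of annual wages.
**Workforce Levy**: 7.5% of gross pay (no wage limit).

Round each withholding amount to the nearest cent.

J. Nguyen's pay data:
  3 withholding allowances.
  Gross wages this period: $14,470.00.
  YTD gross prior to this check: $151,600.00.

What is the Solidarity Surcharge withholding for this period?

$144.70

Solidarity Surcharge: 1% × $14,470.00 = $144.70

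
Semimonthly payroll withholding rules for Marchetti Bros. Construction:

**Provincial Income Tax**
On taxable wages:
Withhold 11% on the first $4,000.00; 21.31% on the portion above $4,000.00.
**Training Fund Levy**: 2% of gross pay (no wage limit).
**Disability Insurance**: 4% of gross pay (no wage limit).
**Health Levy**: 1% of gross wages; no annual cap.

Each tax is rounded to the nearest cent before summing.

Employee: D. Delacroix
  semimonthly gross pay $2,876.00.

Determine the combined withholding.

$517.68

Provincial Income Tax: taxable = $2,876.00
  11% × $2,876.00 = $316.36
Training Fund Levy: 2% × $2,876.00 = $57.52
Disability Insurance: 4% × $2,876.00 = $115.04
Health Levy: 1% × $2,876.00 = $28.76
Total: $316.36 + $57.52 + $115.04 + $28.76 = $517.68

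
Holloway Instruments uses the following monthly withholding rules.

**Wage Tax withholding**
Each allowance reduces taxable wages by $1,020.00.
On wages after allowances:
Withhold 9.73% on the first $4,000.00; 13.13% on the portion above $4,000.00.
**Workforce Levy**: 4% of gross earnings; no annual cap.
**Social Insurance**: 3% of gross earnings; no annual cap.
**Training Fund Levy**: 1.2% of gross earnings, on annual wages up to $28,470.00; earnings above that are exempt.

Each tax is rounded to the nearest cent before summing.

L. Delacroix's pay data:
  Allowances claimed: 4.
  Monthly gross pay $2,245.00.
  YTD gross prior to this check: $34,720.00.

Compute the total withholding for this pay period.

$157.15

Wage Tax: taxable = $2,245.00 − 4×$1,020.00 = $-1,835.00
  Taxable ≤ 0 → $0.00
Workforce Levy: 4% × $2,245.00 = $89.80
Social Insurance: 3% × $2,245.00 = $67.35
Training Fund Levy: YTD $34,720.00 ≥ cap $28,470.00 → $0.00
Total: $0.00 + $89.80 + $67.35 + $0.00 = $157.15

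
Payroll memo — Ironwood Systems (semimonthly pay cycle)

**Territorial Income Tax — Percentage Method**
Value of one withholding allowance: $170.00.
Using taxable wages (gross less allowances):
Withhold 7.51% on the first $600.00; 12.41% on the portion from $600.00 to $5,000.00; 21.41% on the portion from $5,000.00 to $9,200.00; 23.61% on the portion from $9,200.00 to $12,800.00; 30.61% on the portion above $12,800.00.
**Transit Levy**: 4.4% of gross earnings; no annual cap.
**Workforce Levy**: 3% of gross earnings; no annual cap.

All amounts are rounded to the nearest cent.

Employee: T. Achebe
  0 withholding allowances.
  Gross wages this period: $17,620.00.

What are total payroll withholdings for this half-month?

$5,119.56

Territorial Income Tax: taxable = $17,620.00
  $2,340.28 + 30.61% × ($17,620.00 − $12,800.00) = $2,340.28 + 30.61% × $4,820.00 = $3,815.68
Transit Levy: 4.4% × $17,620.00 = $775.28
Workforce Levy: 3% × $17,620.00 = $528.60
Total: $3,815.68 + $775.28 + $528.60 = $5,119.56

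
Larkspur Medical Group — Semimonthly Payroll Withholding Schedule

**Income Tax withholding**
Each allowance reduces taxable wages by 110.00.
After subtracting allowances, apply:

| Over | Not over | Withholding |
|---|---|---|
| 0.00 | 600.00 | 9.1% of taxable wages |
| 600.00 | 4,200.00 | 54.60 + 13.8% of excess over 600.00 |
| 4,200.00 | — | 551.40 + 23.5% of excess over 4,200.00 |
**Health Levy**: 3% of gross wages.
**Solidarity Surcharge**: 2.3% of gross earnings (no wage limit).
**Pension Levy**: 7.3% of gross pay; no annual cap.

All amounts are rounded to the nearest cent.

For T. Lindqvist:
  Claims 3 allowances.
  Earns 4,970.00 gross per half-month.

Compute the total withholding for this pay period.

1,281.02

Income Tax: taxable = 4,970.00 − 3×110.00 = 4,640.00
  551.40 + 23.5% × (4,640.00 − 4,200.00) = 551.40 + 23.5% × 440.00 = 654.80
Health Levy: 3% × 4,970.00 = 149.10
Solidarity Surcharge: 2.3% × 4,970.00 = 114.31
Pension Levy: 7.3% × 4,970.00 = 362.81
Total: 654.80 + 149.10 + 114.31 + 362.81 = 1,281.02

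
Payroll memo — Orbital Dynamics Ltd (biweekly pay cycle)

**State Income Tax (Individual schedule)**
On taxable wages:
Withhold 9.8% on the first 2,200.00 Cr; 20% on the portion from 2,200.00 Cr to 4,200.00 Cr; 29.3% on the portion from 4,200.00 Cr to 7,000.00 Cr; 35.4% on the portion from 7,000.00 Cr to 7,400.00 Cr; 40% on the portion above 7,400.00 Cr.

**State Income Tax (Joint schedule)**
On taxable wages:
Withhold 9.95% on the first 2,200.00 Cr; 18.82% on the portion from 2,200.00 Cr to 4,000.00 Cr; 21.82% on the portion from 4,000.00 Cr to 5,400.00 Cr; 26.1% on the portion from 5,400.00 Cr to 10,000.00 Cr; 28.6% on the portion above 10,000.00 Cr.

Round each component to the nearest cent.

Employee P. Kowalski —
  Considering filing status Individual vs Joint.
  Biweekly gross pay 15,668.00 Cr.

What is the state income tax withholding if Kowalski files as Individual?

4,884.80 Cr

State Income Tax (Individual): taxable = 15,668.00 Cr
  1,577.60 Cr + 40% × (15,668.00 Cr − 7,400.00 Cr) = 1,577.60 Cr + 40% × 8,268.00 Cr = 4,884.80 Cr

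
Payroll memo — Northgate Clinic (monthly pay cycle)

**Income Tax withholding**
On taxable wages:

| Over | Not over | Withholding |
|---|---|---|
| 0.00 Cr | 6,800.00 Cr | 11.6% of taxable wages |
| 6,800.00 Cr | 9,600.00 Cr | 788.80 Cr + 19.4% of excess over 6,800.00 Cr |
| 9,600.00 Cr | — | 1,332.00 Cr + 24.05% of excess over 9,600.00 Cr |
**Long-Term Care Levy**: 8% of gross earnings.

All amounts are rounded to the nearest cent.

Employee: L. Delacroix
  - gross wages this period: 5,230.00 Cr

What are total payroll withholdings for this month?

1,025.08 Cr

Income Tax: taxable = 5,230.00 Cr
  11.6% × 5,230.00 Cr = 606.68 Cr
Long-Term Care Levy: 8% × 5,230.00 Cr = 418.40 Cr
Total: 606.68 Cr + 418.40 Cr = 1,025.08 Cr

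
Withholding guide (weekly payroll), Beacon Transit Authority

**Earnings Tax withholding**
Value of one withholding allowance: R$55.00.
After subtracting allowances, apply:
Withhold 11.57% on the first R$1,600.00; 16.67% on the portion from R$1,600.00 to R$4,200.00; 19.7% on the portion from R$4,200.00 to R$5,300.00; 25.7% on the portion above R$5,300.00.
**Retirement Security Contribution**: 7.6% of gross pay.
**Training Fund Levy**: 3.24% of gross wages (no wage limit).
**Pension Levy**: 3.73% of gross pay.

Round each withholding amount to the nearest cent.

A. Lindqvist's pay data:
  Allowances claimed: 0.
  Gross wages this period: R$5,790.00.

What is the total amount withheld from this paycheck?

Earnings Tax: taxable = R$5,790.00
  R$835.24 + 25.7% × (R$5,790.00 − R$5,300.00) = R$835.24 + 25.7% × R$490.00 = R$961.17
Retirement Security Contribution: 7.6% × R$5,790.00 = R$440.04
Training Fund Levy: 3.24% × R$5,790.00 = R$187.60
Pension Levy: 3.73% × R$5,790.00 = R$215.97
Total: R$961.17 + R$440.04 + R$187.60 + R$215.97 = R$1,804.78

R$1,804.78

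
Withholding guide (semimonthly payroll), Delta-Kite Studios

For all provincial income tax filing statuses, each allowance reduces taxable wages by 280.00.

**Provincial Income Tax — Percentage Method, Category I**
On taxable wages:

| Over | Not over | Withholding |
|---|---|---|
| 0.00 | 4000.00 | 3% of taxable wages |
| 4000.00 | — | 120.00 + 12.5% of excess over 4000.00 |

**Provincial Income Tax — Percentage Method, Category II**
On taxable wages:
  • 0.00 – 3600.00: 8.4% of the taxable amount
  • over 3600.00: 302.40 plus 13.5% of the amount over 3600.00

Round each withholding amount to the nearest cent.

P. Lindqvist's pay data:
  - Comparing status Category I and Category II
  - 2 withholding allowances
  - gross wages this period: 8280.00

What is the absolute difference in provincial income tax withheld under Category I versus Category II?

273.60

Provincial Income Tax (Category I): taxable = 8280.00 − 2×280.00 = 7720.00
  120.00 + 12.5% × (7720.00 − 4000.00) = 120.00 + 12.5% × 3720.00 = 585.00
Provincial Income Tax (Category II): taxable = 8280.00 − 2×280.00 = 7720.00
  302.40 + 13.5% × (7720.00 − 3600.00) = 302.40 + 13.5% × 4120.00 = 858.60
Difference: |585.00 − 858.60| = 273.60 (higher under Category II)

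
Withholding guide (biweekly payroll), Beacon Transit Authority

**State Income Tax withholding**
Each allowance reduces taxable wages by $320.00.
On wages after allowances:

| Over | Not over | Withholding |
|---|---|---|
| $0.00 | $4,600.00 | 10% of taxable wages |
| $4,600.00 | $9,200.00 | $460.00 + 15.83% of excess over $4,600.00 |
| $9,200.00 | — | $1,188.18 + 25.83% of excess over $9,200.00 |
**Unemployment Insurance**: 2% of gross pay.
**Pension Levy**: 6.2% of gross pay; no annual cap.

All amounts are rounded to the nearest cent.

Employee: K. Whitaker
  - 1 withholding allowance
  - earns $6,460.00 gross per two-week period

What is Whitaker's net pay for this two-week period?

$5,226.50

State Income Tax: taxable = $6,460.00 − 1×$320.00 = $6,140.00
  $460.00 + 15.83% × ($6,140.00 − $4,600.00) = $460.00 + 15.83% × $1,540.00 = $703.78
Unemployment Insurance: 2% × $6,460.00 = $129.20
Pension Levy: 6.2% × $6,460.00 = $400.52
Total withheld: $703.78 + $129.20 + $400.52 = $1,233.50
Net pay: $6,460.00 − $1,233.50 = $5,226.50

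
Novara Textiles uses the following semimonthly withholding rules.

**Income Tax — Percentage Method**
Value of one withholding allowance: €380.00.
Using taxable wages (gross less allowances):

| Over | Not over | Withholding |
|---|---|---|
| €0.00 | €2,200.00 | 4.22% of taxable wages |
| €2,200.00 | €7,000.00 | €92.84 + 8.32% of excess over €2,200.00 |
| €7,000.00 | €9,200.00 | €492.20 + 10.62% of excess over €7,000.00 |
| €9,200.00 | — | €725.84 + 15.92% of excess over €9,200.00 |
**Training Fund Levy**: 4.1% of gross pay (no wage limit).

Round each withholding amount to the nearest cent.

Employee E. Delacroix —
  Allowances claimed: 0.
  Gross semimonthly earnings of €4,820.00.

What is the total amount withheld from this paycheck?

Income Tax: taxable = €4,820.00
  €92.84 + 8.32% × (€4,820.00 − €2,200.00) = €92.84 + 8.32% × €2,620.00 = €310.82
Training Fund Levy: 4.1% × €4,820.00 = €197.62
Total: €310.82 + €197.62 = €508.44

€508.44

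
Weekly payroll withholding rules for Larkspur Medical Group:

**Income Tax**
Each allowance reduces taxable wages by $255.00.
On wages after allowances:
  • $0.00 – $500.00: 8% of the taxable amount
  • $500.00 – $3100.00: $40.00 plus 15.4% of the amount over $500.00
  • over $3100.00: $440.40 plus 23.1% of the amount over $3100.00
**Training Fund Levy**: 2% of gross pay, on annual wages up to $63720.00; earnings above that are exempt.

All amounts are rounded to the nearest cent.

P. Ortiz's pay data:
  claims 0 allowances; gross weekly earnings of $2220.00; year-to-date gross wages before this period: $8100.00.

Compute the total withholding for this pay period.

Income Tax: taxable = $2220.00
  $40.00 + 15.4% × ($2220.00 − $500.00) = $40.00 + 15.4% × $1720.00 = $304.88
Training Fund Levy: 2% × $2220.00 = $44.40
Total: $304.88 + $44.40 = $349.28

$349.28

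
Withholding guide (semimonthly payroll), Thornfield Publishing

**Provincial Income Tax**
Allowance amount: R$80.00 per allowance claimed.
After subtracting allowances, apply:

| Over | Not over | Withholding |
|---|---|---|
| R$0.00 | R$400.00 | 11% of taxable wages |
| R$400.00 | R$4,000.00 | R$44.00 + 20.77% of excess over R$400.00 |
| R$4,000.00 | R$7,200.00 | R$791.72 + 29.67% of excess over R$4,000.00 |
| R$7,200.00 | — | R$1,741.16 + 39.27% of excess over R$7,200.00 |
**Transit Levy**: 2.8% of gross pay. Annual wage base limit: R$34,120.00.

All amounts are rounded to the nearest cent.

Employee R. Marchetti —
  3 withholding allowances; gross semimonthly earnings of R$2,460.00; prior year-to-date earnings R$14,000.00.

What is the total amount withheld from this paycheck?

R$490.89

Provincial Income Tax: taxable = R$2,460.00 − 3×R$80.00 = R$2,220.00
  R$44.00 + 20.77% × (R$2,220.00 − R$400.00) = R$44.00 + 20.77% × R$1,820.00 = R$422.01
Transit Levy: 2.8% × R$2,460.00 = R$68.88
Total: R$422.01 + R$68.88 = R$490.89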